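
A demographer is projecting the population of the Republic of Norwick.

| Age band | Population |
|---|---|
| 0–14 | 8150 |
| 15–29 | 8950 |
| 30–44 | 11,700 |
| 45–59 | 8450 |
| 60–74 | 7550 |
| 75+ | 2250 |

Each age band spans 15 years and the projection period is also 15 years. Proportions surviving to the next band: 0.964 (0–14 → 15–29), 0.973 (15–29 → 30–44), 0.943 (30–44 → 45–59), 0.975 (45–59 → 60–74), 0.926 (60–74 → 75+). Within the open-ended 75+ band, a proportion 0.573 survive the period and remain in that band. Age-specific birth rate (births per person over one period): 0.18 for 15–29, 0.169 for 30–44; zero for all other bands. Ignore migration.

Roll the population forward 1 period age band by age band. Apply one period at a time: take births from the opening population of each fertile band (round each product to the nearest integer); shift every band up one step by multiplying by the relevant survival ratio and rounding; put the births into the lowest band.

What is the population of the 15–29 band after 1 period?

Period 1.
Births: 8950 × 0.18 = 1611 ; 11700 × 0.169 = 1977 → 3588
15–29: 8150 × 0.964 = 7857
30–44: 8950 × 0.973 = 8708
45–59: 11700 × 0.943 = 11033
60–74: 8450 × 0.975 = 8239
75+: 7550 × 0.926 + 2250 × 0.573 = 6991 + 1289 = 8280
Population now: 0–14=3588, 15–29=7857, 30–44=8708, 45–59=11033, 60–74=8239, 75+=8280

7857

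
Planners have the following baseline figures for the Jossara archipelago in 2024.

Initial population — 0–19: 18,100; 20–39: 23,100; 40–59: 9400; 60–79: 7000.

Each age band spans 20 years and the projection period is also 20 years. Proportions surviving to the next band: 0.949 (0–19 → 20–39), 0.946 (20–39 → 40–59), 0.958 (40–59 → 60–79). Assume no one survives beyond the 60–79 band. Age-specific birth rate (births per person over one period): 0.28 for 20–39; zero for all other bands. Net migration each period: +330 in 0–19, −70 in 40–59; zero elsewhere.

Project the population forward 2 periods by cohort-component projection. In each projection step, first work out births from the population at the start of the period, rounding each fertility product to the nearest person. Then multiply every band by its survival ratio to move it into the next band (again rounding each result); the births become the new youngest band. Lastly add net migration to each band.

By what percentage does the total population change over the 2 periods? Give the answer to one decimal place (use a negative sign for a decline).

-15.6

Numbering the bands 1..4 from youngest to oldest:
Period 1.
Births: 23100 × 0.28 = 6468
Band 2: 18100 × 0.949 = 17177
Band 3: 23100 × 0.946 = 21853
Band 4: 9400 × 0.958 = 9005
Net migration: Band 1 + 330 → 6798; Band 3 − 70 → 21783
Giving 6798 / 17177 / 21783 / 9005.
Period 2.
Births: 17177 × 0.28 = 4810
Band 2: 6798 × 0.949 = 6451
Band 3: 17177 × 0.946 = 16249
Band 4: 21783 × 0.958 = 20868
Net migration: Band 1 + 330 → 5140; Band 3 − 70 → 16179
Giving 5140 / 6451 / 16179 / 20868.
Total: 57600 → 48638; change = -8962; percentage change = -15.6%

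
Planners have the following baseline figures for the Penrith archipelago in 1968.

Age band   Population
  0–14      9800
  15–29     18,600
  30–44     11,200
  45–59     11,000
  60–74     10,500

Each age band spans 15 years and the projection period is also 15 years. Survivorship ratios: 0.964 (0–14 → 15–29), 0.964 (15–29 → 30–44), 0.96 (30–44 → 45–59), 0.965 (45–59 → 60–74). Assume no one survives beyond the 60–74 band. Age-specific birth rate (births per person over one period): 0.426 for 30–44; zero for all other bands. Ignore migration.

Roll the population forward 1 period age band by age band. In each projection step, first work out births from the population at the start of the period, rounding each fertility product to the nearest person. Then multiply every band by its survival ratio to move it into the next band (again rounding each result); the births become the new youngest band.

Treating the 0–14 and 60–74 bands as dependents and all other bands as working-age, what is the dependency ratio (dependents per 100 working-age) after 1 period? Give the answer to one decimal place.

40.4

Period 1:
Births: 11200 × 0.426 = 4771
15–29: 9800 × 0.964 = 9447
30–44: 18600 × 0.964 = 17930
45–59: 11200 × 0.96 = 10752
60–74: 11000 × 0.965 = 10615
→ [4771, 9447, 17930, 10752, 10615]
Dependents (band 0–14 + band 60–74) = 4771 + 10615 = 15386; working-age = 38129; ratio = 15386/38129 × 100 = 40.4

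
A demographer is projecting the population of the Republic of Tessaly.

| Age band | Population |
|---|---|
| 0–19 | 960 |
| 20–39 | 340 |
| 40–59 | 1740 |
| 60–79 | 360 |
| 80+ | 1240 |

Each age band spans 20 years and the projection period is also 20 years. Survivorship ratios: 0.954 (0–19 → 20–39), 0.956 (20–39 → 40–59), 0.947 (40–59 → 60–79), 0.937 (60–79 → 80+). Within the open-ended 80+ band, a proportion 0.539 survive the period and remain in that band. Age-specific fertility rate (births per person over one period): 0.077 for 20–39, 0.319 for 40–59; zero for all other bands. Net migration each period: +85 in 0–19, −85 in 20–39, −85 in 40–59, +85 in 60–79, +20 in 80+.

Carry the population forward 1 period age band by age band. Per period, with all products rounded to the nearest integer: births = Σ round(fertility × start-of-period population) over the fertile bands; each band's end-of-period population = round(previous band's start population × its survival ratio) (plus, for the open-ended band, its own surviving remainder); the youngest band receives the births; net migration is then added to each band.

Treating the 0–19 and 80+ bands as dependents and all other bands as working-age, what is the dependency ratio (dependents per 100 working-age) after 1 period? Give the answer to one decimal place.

60.3

Period 1.
Births: 340 × 0.077 = 26, 1740 × 0.319 = 555 — total 581
20–39: 960 × 0.954 = 916
40–59: 340 × 0.956 = 325
60–79: 1740 × 0.947 = 1648
80+: 360 × 0.937 + 1240 × 0.539 = 337 + 668 = 1005
Net migration: 0–19 + 85 → 666; 20–39 − 85 → 831; 40–59 − 85 → 240; 60–79 + 85 → 1733; 80+ + 20 → 1025
Population now: 0–19=666, 20–39=831, 40–59=240, 60–79=1733, 80+=1025
Dependents (band 0–19 + band 80+) = 666 + 1025 = 1691; working-age = 2804; ratio = 1691/2804 × 100 = 60.3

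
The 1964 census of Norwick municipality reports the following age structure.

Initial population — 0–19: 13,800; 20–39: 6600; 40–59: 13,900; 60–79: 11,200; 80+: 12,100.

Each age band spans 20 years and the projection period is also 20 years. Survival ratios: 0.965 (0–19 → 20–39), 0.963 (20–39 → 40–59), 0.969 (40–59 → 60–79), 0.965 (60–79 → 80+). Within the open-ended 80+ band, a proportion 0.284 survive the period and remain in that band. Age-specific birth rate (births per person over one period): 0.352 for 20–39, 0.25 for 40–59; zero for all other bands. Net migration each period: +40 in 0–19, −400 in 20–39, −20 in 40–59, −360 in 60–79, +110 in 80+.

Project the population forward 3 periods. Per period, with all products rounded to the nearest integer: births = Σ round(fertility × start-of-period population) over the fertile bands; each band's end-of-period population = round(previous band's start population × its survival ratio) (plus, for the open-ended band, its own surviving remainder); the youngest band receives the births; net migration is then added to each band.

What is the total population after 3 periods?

37706

Period 1.
Births: 6600 * 0.352 = 2323, 13900 * 0.25 = 3475 ⇒ total 5798
20–39: 13800 * 0.965 = 13317
40–59: 6600 * 0.963 = 6356
60–79: 13900 * 0.969 = 13469
80+: 11200 * 0.965 + 12100 * 0.284 = 10808 + 3436 = 14244
Net migration: 0–19 + 40 → 5838; 20–39 − 400 → 12917; 40–59 − 20 → 6336; 60–79 − 360 → 13109; 80+ + 110 → 14354
Population now: 0–19=5838, 20–39=12917, 40–59=6336, 60–79=13109, 80+=14354
Period 2.
Births: 12917 * 0.352 = 4547, 6336 * 0.25 = 1584 ⇒ total 6131
20–39: 5838 * 0.965 = 5634
40–59: 12917 * 0.963 = 12439
60–79: 6336 * 0.969 = 6140
80+: 13109 * 0.965 + 14354 * 0.284 = 12650 + 4077 = 16727
Net migration: 0–19 + 40 → 6171; 20–39 − 400 → 5234; 40–59 − 20 → 12419; 60–79 − 360 → 5780; 80+ + 110 → 16837
Population now: 0–19=6171, 20–39=5234, 40–59=12419, 60–79=5780, 80+=16837
Period 3.
Births: 5234 * 0.352 = 1842, 12419 * 0.25 = 3105 ⇒ total 4947
20–39: 6171 * 0.965 = 5955
40–59: 5234 * 0.963 = 5040
60–79: 12419 * 0.969 = 12034
80+: 5780 * 0.965 + 16837 * 0.284 = 5578 + 4782 = 10360
Net migration: 0–19 + 40 → 4987; 20–39 − 400 → 5555; 40–59 − 20 → 5020; 60–79 − 360 → 11674; 80+ + 110 → 10470
Population now: 0–19=4987, 20–39=5555, 40–59=5020, 60–79=11674, 80+=10470
Total after period 3: 4987 + 5555 + 5020 + 11674 + 10470 = 37706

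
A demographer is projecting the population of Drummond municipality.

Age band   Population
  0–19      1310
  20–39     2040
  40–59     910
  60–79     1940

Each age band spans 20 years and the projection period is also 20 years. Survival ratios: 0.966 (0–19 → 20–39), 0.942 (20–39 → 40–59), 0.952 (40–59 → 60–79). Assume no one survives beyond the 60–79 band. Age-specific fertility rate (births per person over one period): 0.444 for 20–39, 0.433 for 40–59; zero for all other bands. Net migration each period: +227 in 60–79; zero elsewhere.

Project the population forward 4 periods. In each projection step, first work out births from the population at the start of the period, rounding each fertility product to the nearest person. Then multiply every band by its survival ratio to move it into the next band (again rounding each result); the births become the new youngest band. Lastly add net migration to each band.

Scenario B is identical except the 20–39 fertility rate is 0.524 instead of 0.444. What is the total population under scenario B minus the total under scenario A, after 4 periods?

631

[period 1]
Births: 2040 × 0.444 = 906  |  910 × 0.433 = 394 → total 1300
20–39: 1310 × 0.966 = 1265
40–59: 2040 × 0.942 = 1922
60–79: 910 × 0.952 = 866
Net migration: 60–79 + 227 → 1093
Giving 1300 / 1265 / 1922 / 1093.
[period 2]
Births: 1265 × 0.444 = 562  |  1922 × 0.433 = 832 → total 1394
20–39: 1300 × 0.966 = 1256
40–59: 1265 × 0.942 = 1192
60–79: 1922 × 0.952 = 1830
Net migration: 60–79 + 227 → 2057
Giving 1394 / 1256 / 1192 / 2057.
[period 3]
Births: 1256 × 0.444 = 558  |  1192 × 0.433 = 516 → total 1074
20–39: 1394 × 0.966 = 1347
40–59: 1256 × 0.942 = 1183
60–79: 1192 × 0.952 = 1135
Net migration: 60–79 + 227 → 1362
Giving 1074 / 1347 / 1183 / 1362.
[period 4]
Births: 1347 × 0.444 = 598  |  1183 × 0.433 = 512 → total 1110
20–39: 1074 × 0.966 = 1037
40–59: 1347 × 0.942 = 1269
60–79: 1183 × 0.952 = 1126
Net migration: 60–79 + 227 → 1353
Giving 1110 / 1037 / 1269 / 1353.
Scenario A total after 4 periods: 4769
Scenario B projection —
[period 1]
Births: 2040 × 0.524 = 1069  |  910 × 0.433 = 394 → total 1463
20–39: 1310 × 0.966 = 1265
40–59: 2040 × 0.942 = 1922
60–79: 910 × 0.952 = 866
Net migration: 60–79 + 227 → 1093
Giving 1463 / 1265 / 1922 / 1093.
[period 2]
Births: 1265 × 0.524 = 663  |  1922 × 0.433 = 832 → total 1495
20–39: 1463 × 0.966 = 1413
40–59: 1265 × 0.942 = 1192
60–79: 1922 × 0.952 = 1830
Net migration: 60–79 + 227 → 2057
Giving 1495 / 1413 / 1192 / 2057.
[period 3]
Births: 1413 × 0.524 = 740  |  1192 × 0.433 = 516 → total 1256
20–39: 1495 × 0.966 = 1444
40–59: 1413 × 0.942 = 1331
60–79: 1192 × 0.952 = 1135
Net migration: 60–79 + 227 → 1362
Giving 1256 / 1444 / 1331 / 1362.
[period 4]
Births: 1444 × 0.524 = 757  |  1331 × 0.433 = 576 → total 1333
20–39: 1256 × 0.966 = 1213
40–59: 1444 × 0.942 = 1360
60–79: 1331 × 0.952 = 1267
Net migration: 60–79 + 227 → 1494
Giving 1333 / 1213 / 1360 / 1494.
Scenario B total after 4 periods: 5400
Difference B − A = 5400 − 4769 = 631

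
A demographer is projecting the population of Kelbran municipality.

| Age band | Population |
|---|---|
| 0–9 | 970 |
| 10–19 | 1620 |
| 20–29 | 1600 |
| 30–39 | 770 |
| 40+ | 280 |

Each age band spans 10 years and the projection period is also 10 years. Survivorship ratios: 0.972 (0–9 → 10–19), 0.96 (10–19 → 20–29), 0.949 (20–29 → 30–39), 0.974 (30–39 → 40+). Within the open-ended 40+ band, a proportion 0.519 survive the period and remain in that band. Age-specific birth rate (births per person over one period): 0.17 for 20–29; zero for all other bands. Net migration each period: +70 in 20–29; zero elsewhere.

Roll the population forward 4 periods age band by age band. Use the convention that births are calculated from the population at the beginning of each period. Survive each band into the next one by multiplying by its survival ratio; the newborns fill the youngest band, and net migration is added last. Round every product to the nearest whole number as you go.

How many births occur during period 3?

— Period 1 —
Births: 1600 × 0.17 = 272
10–19: 970 × 0.972 = 943
20–29: 1620 × 0.96 = 1555
30–39: 1600 × 0.949 = 1518
40+: 770 × 0.974 + 280 × 0.519 = 750 + 145 = 895
Net migration: 20–29 + 70 → 1625
Population now: 0–9=272, 10–19=943, 20–29=1625, 30–39=1518, 40+=895
— Period 2 —
Births: 1625 × 0.17 = 276
10–19: 272 × 0.972 = 264
20–29: 943 × 0.96 = 905
30–39: 1625 × 0.949 = 1542
40+: 1518 × 0.974 + 895 × 0.519 = 1479 + 465 = 1944
Net migration: 20–29 + 70 → 975
Population now: 0–9=276, 10–19=264, 20–29=975, 30–39=1542, 40+=1944
— Period 3 —
Births: 975 × 0.17 = 166
10–19: 276 × 0.972 = 268
20–29: 264 × 0.96 = 253
30–39: 975 × 0.949 = 925
40+: 1542 × 0.974 + 1944 × 0.519 = 1502 + 1009 = 2511
Net migration: 20–29 + 70 → 323
Population now: 0–9=166, 10–19=268, 20–29=323, 30–39=925, 40+=2511

166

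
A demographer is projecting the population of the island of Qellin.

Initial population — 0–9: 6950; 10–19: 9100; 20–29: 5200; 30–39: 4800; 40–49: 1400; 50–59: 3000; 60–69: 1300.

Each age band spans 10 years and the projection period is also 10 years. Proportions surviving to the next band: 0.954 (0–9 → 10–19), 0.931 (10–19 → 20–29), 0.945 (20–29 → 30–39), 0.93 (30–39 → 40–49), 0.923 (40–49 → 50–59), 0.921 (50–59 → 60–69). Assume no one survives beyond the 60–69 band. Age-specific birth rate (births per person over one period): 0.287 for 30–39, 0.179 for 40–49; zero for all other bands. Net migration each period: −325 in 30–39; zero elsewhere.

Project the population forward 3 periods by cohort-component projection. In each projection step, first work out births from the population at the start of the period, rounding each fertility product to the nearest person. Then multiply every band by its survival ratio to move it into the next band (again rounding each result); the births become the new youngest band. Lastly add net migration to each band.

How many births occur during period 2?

2116

— Period 1 —
Births: 4800 * 0.287 = 1378  |  1400 * 0.179 = 251 → total 1629
10–19: 6950 * 0.954 = 6630
20–29: 9100 * 0.931 = 8472
30–39: 5200 * 0.945 = 4914
40–49: 4800 * 0.93 = 4464
50–59: 1400 * 0.923 = 1292
60–69: 3000 * 0.921 = 2763
Net migration: 30–39 − 325 → 4589
Population now: 0–9=1629, 10–19=6630, 20–29=8472, 30–39=4589, 40–49=4464, 50–59=1292, 60–69=2763
— Period 2 —
Births: 4589 * 0.287 = 1317  |  4464 * 0.179 = 799 → total 2116
10–19: 1629 * 0.954 = 1554
20–29: 6630 * 0.931 = 6173
30–39: 8472 * 0.945 = 8006
40–49: 4589 * 0.93 = 4268
50–59: 4464 * 0.923 = 4120
60–69: 1292 * 0.921 = 1190
Net migration: 30–39 − 325 → 7681
Population now: 0–9=2116, 10–19=1554, 20–29=6173, 30–39=7681, 40–49=4268, 50–59=4120, 60–69=1190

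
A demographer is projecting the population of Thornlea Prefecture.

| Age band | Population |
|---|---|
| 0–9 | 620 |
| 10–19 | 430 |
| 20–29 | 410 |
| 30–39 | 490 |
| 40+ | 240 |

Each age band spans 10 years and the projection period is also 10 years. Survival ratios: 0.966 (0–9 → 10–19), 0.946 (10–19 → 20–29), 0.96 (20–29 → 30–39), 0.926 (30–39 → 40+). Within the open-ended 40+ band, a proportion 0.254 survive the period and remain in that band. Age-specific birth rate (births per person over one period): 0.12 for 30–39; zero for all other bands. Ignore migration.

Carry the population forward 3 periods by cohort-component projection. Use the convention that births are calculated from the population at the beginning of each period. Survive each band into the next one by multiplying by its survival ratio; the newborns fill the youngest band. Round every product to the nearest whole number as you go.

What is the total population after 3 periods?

[period 1]
Births: 490 × 0.12 = 59
10–19: 620 × 0.966 = 599
20–29: 430 × 0.946 = 407
30–39: 410 × 0.96 = 394
40+: 490 × 0.926 + 240 × 0.254 = 454 + 61 = 515
→ [59, 599, 407, 394, 515]
[period 2]
Births: 394 × 0.12 = 47
10–19: 59 × 0.966 = 57
20–29: 599 × 0.946 = 567
30–39: 407 × 0.96 = 391
40+: 394 × 0.926 + 515 × 0.254 = 365 + 131 = 496
→ [47, 57, 567, 391, 496]
[period 3]
Births: 391 × 0.12 = 47
10–19: 47 × 0.966 = 45
20–29: 57 × 0.946 = 54
30–39: 567 × 0.96 = 544
40+: 391 × 0.926 + 496 × 0.254 = 362 + 126 = 488
→ [47, 45, 54, 544, 488]
Total after period 3: 47 + 45 + 54 + 544 + 488 = 1178

1178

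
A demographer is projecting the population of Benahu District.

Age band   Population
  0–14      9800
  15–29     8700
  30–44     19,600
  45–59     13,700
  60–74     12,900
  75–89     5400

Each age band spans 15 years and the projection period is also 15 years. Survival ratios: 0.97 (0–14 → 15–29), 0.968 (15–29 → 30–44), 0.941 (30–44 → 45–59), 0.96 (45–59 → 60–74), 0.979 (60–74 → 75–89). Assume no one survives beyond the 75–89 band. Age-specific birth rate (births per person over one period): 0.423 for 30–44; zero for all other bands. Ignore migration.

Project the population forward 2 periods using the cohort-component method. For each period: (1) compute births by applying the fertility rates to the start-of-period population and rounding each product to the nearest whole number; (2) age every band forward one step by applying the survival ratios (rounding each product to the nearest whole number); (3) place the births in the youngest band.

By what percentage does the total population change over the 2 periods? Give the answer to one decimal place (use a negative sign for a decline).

Period 1:
Births: 19600 × 0.423 = 8291
15–29: 9800 × 0.97 = 9506
30–44: 8700 × 0.968 = 8422
45–59: 19600 × 0.941 = 18444
60–74: 13700 × 0.96 = 13152
75–89: 12900 × 0.979 = 12629
Population now: 0–14=8291, 15–29=9506, 30–44=8422, 45–59=18444, 60–74=13152, 75–89=12629
Period 2:
Births: 8422 × 0.423 = 3563
15–29: 8291 × 0.97 = 8042
30–44: 9506 × 0.968 = 9202
45–59: 8422 × 0.941 = 7925
60–74: 18444 × 0.96 = 17706
75–89: 13152 × 0.979 = 12876
Population now: 0–14=3563, 15–29=8042, 30–44=9202, 45–59=7925, 60–74=17706, 75–89=12876
Total: 70100 → 59314; change = -10786; percentage change = -15.4%

-15.4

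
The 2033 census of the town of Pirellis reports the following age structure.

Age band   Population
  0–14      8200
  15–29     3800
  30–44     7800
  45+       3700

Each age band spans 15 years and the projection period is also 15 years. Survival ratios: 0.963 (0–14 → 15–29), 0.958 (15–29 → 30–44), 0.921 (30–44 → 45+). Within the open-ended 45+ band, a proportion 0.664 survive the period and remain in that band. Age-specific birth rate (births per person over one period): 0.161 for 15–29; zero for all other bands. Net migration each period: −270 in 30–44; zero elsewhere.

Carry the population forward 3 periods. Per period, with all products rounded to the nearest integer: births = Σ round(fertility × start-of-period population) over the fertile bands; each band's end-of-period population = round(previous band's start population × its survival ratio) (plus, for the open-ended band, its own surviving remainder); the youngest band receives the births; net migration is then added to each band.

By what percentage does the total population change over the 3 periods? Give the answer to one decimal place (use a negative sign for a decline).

After projecting period 1:
Births: 3800 × 0.161 = 612
15–29: 8200 × 0.963 = 7897
30–44: 3800 × 0.958 = 3640
45+: 7800 × 0.921 + 3700 × 0.664 = 7184 + 2457 = 9641
Net migration: 30–44 − 270 → 3370
→ [612, 7897, 3370, 9641]
After projecting period 2:
Births: 7897 × 0.161 = 1271
15–29: 612 × 0.963 = 589
30–44: 7897 × 0.958 = 7565
45+: 3370 × 0.921 + 9641 × 0.664 = 3104 + 6402 = 9506
Net migration: 30–44 − 270 → 7295
→ [1271, 589, 7295, 9506]
After projecting period 3:
Births: 589 × 0.161 = 95
15–29: 1271 × 0.963 = 1224
30–44: 589 × 0.958 = 564
45+: 7295 × 0.921 + 9506 × 0.664 = 6719 + 6312 = 13031
Net migration: 30–44 − 270 → 294
→ [95, 1224, 294, 13031]
Total: 23500 → 14644; change = -8856; percentage change = -37.7%

-37.7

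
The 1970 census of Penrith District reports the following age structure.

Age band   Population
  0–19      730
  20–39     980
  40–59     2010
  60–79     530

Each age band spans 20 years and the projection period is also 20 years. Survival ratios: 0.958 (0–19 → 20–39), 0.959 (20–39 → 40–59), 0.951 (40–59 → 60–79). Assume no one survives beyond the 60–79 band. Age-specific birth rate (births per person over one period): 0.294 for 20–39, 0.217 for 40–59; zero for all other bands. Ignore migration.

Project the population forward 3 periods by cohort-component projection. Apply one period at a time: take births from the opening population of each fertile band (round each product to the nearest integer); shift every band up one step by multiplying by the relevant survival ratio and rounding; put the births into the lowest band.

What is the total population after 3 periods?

Call the groups 1 to 4, youngest first.
[period 1]
Births: 980 × 0.294 = 288 ; 2010 × 0.217 = 436 → 724
Group 2: 730 × 0.958 = 699
Group 3: 980 × 0.959 = 940
Group 4: 2010 × 0.951 = 1912
End of period: [724, 699, 940, 1912]
[period 2]
Births: 699 × 0.294 = 206 ; 940 × 0.217 = 204 → 410
Group 2: 724 × 0.958 = 694
Group 3: 699 × 0.959 = 670
Group 4: 940 × 0.951 = 894
End of period: [410, 694, 670, 894]
[period 3]
Births: 694 × 0.294 = 204 ; 670 × 0.217 = 145 → 349
Group 2: 410 × 0.958 = 393
Group 3: 694 × 0.959 = 666
Group 4: 670 × 0.951 = 637
End of period: [349, 393, 666, 637]
Total after period 3: 349 + 393 + 666 + 637 = 2045

2045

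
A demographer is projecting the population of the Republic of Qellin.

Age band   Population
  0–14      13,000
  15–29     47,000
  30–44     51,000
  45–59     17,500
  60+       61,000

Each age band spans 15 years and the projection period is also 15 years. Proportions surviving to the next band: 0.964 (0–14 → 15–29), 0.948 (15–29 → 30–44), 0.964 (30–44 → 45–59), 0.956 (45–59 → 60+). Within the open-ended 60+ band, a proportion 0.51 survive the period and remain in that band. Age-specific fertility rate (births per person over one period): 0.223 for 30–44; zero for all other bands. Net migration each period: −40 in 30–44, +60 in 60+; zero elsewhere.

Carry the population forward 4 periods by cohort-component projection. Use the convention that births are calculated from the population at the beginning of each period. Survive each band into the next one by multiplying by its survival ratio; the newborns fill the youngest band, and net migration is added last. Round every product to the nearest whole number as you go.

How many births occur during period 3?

(Groups numbered youngest = 1 to oldest = 5.)
[period 1]
Births: 51000 × 0.223 = 11373
Group 2: 13000 × 0.964 = 12532
Group 3: 47000 × 0.948 = 44556
Group 4: 51000 × 0.964 = 49164
Group 5: 17500 × 0.956 + 61000 × 0.51 = 16730 + 31110 = 47840
Net migration: Group 3 − 40 → 44516; Group 5 + 60 → 47900
End of period: [11373, 12532, 44516, 49164, 47900]
[period 2]
Births: 44516 × 0.223 = 9927
Group 2: 11373 × 0.964 = 10964
Group 3: 12532 × 0.948 = 11880
Group 4: 44516 × 0.964 = 42913
Group 5: 49164 × 0.956 + 47900 × 0.51 = 47001 + 24429 = 71430
Net migration: Group 3 − 40 → 11840; Group 5 + 60 → 71490
End of period: [9927, 10964, 11840, 42913, 71490]
[period 3]
Births: 11840 × 0.223 = 2640
Group 2: 9927 × 0.964 = 9570
Group 3: 10964 × 0.948 = 10394
Group 4: 11840 × 0.964 = 11414
Group 5: 42913 × 0.956 + 71490 × 0.51 = 41025 + 36460 = 77485
Net migration: Group 3 − 40 → 10354; Group 5 + 60 → 77545
End of period: [2640, 9570, 10354, 11414, 77545]

2640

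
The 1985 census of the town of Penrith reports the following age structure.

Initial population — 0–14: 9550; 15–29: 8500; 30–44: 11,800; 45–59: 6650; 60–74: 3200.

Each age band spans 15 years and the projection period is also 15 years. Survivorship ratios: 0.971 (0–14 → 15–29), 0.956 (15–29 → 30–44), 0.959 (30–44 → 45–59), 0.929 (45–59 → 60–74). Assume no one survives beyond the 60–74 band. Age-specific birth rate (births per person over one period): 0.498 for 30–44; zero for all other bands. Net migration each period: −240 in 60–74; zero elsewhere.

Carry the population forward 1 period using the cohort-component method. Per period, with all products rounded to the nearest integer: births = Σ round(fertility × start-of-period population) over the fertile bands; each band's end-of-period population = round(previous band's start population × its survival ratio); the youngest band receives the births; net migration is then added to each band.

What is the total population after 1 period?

[period 1]
Births: 11800 × 0.498 = 5876
15–29: 9550 × 0.971 = 9273
30–44: 8500 × 0.956 = 8126
45–59: 11800 × 0.959 = 11316
60–74: 6650 × 0.929 = 6178
Net migration: 60–74 − 240 → 5938
Giving 5876 / 9273 / 8126 / 11316 / 5938.
Total after period 1: 5876 + 9273 + 8126 + 11316 + 5938 = 40529

40529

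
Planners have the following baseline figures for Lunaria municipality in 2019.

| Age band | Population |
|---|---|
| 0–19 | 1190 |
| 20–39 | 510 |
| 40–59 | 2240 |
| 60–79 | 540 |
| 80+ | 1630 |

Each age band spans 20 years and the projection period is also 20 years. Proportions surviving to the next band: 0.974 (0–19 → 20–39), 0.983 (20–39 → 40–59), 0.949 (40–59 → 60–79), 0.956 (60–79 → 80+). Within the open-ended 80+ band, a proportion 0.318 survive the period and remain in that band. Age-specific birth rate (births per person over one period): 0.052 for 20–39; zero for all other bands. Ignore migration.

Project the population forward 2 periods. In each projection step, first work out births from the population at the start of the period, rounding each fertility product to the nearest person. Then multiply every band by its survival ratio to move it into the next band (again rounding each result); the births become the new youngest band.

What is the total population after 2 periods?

— Period 1 —
Births: 510 * 0.052 = 27
20–39: 1190 * 0.974 = 1159
40–59: 510 * 0.983 = 501
60–79: 2240 * 0.949 = 2126
80+: 540 * 0.956 + 1630 * 0.318 = 516 + 518 = 1034
Population now: 0–19=27, 20–39=1159, 40–59=501, 60–79=2126, 80+=1034
— Period 2 —
Births: 1159 * 0.052 = 60
20–39: 27 * 0.974 = 26
40–59: 1159 * 0.983 = 1139
60–79: 501 * 0.949 = 475
80+: 2126 * 0.956 + 1034 * 0.318 = 2032 + 329 = 2361
Population now: 0–19=60, 20–39=26, 40–59=1139, 60–79=475, 80+=2361
Total after period 2: 60 + 26 + 1139 + 475 + 2361 = 4061

4061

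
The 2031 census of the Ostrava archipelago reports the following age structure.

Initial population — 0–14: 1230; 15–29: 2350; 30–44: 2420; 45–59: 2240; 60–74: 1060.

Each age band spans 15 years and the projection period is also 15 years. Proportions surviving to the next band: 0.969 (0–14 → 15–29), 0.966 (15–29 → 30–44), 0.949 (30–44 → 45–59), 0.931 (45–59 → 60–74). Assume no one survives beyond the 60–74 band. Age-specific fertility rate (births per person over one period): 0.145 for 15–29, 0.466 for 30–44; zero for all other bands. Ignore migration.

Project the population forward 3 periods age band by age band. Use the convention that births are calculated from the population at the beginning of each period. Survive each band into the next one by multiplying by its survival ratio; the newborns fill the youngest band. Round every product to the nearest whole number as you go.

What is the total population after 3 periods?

6407

[period 1]
Births: 2350 × 0.145 = 341, 2420 × 0.466 = 1128 → 1469
15–29: 1230 × 0.969 = 1192
30–44: 2350 × 0.966 = 2270
45–59: 2420 × 0.949 = 2297
60–74: 2240 × 0.931 = 2085
End of period: [1469, 1192, 2270, 2297, 2085]
[period 2]
Births: 1192 × 0.145 = 173, 2270 × 0.466 = 1058 → 1231
15–29: 1469 × 0.969 = 1423
30–44: 1192 × 0.966 = 1151
45–59: 2270 × 0.949 = 2154
60–74: 2297 × 0.931 = 2139
End of period: [1231, 1423, 1151, 2154, 2139]
[period 3]
Births: 1423 × 0.145 = 206, 1151 × 0.466 = 536 → 742
15–29: 1231 × 0.969 = 1193
30–44: 1423 × 0.966 = 1375
45–59: 1151 × 0.949 = 1092
60–74: 2154 × 0.931 = 2005
End of period: [742, 1193, 1375, 1092, 2005]
Total after period 3: 742 + 1193 + 1375 + 1092 + 2005 = 6407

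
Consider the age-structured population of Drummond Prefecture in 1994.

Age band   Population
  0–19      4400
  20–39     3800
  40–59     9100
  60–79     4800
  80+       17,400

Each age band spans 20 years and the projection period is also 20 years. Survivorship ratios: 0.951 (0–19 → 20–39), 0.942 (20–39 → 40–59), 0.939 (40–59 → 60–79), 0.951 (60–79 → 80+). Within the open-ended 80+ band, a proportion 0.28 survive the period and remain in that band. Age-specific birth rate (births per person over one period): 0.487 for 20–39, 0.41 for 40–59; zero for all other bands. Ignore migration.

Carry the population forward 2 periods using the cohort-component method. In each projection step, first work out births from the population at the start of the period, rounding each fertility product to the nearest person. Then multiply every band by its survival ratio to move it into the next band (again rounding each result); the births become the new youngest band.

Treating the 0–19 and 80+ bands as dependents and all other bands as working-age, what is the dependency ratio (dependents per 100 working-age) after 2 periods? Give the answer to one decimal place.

Call the groups 1 to 5, youngest first.
Period 1.
Births: 3800 × 0.487 = 1851, 9100 × 0.41 = 3731 ⇒ total 5582
Group 2: 4400 × 0.951 = 4184
Group 3: 3800 × 0.942 = 3580
Group 4: 9100 × 0.939 = 8545
Group 5: 4800 × 0.951 + 17400 × 0.28 = 4565 + 4872 = 9437
Giving 5582 / 4184 / 3580 / 8545 / 9437.
Period 2.
Births: 4184 × 0.487 = 2038, 3580 × 0.41 = 1468 ⇒ total 3506
Group 2: 5582 × 0.951 = 5308
Group 3: 4184 × 0.942 = 3941
Group 4: 3580 × 0.939 = 3362
Group 5: 8545 × 0.951 + 9437 × 0.28 = 8126 + 2642 = 10768
Giving 3506 / 5308 / 3941 / 3362 / 10768.
Dependents (band 0–19 + band 80+) = 3506 + 10768 = 14274; working-age = 12611; ratio = 14274/12611 × 100 = 113.2

113.2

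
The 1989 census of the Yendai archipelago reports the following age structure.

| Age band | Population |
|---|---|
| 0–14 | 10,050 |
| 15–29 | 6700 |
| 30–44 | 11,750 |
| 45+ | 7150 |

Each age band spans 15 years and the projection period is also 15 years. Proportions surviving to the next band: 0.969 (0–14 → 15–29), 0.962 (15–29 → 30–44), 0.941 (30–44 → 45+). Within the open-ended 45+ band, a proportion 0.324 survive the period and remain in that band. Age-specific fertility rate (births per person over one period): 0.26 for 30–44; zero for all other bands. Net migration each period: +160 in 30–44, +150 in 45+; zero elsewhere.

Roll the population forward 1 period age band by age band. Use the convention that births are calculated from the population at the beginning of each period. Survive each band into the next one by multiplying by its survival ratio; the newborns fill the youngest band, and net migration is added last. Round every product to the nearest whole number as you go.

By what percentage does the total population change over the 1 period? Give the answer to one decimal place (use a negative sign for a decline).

Period 1.
Births: 11750 × 0.26 = 3055
15–29: 10050 × 0.969 = 9738
30–44: 6700 × 0.962 = 6445
45+: 11750 × 0.941 + 7150 × 0.324 = 11057 + 2317 = 13374
Net migration: 30–44 + 160 → 6605; 45+ + 150 → 13524
→ [3055, 9738, 6605, 13524]
Total: 35650 → 32922; change = -2728; percentage change = -7.7%

-7.7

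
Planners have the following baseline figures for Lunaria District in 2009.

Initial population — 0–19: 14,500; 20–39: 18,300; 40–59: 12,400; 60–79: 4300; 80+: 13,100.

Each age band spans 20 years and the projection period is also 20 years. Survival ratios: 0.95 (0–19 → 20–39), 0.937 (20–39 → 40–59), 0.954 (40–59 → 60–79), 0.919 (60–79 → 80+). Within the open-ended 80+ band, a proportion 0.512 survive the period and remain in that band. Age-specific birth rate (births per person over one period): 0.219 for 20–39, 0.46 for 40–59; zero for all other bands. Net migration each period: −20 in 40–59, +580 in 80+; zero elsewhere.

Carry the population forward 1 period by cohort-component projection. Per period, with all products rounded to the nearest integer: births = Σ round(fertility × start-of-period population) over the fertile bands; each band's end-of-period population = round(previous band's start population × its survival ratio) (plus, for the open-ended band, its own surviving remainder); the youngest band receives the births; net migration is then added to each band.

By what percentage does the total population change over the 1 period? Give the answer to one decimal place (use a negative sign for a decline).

1.7

Period 1.
Births: 18300 × 0.219 = 4008  |  12400 × 0.46 = 5704 — total 9712
20–39: 14500 × 0.95 = 13775
40–59: 18300 × 0.937 = 17147
60–79: 12400 × 0.954 = 11830
80+: 4300 × 0.919 + 13100 × 0.512 = 3952 + 6707 = 10659
Net migration: 40–59 − 20 → 17127; 80+ + 580 → 11239
Giving 9712 / 13775 / 17127 / 11830 / 11239.
Total: 62600 → 63683; change = 1083; percentage change = 1.7%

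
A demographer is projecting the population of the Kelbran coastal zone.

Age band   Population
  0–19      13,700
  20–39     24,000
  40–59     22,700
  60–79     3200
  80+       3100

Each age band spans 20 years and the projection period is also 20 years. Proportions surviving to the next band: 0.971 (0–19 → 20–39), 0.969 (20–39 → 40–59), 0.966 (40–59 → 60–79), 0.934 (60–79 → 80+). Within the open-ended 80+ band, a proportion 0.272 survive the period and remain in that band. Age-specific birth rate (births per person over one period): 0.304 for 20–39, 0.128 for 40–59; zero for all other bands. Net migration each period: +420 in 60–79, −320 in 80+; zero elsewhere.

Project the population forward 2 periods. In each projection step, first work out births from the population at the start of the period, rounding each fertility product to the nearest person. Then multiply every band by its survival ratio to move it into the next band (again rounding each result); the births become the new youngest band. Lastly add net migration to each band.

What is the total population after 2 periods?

[period 1]
Births: 24000 × 0.304 = 7296, 22700 × 0.128 = 2906 — total 10202
20–39: 13700 × 0.971 = 13303
40–59: 24000 × 0.969 = 23256
60–79: 22700 × 0.966 = 21928
80+: 3200 × 0.934 + 3100 × 0.272 = 2989 + 843 = 3832
Net migration: 60–79 + 420 → 22348; 80+ − 320 → 3512
End of period: [10202, 13303, 23256, 22348, 3512]
[period 2]
Births: 13303 × 0.304 = 4044, 23256 × 0.128 = 2977 — total 7021
20–39: 10202 × 0.971 = 9906
40–59: 13303 × 0.969 = 12891
60–79: 23256 × 0.966 = 22465
80+: 22348 × 0.934 + 3512 × 0.272 = 20873 + 955 = 21828
Net migration: 60–79 + 420 → 22885; 80+ − 320 → 21508
End of period: [7021, 9906, 12891, 22885, 21508]
Total after period 2: 7021 + 9906 + 12891 + 22885 + 21508 = 74211

74211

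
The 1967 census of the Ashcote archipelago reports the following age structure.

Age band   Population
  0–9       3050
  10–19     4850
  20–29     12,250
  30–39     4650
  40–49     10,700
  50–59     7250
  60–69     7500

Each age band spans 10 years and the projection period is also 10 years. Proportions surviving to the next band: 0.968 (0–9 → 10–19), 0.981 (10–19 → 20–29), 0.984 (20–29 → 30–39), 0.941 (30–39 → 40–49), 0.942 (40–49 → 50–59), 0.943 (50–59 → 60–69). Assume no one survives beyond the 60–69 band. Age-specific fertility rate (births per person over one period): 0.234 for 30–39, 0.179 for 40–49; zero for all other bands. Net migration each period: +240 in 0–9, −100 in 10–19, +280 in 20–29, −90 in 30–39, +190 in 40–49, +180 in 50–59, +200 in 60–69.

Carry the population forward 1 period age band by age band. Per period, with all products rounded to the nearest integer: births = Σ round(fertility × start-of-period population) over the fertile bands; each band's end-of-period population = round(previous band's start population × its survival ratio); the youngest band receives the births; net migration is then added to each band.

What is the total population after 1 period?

Let group 1 be 0–9 through group 7 = 60–69.
Period 1:
Births: 4650 × 0.234 = 1088  |  10700 × 0.179 = 1915 → 3003
Group 2: 3050 × 0.968 = 2952
Group 3: 4850 × 0.981 = 4758
Group 4: 12250 × 0.984 = 12054
Group 5: 4650 × 0.941 = 4376
Group 6: 10700 × 0.942 = 10079
Group 7: 7250 × 0.943 = 6837
Net migration: Group 1 + 240 → 3243; Group 2 − 100 → 2852; Group 3 + 280 → 5038; Group 4 − 90 → 11964; Group 5 + 190 → 4566; Group 6 + 180 → 10259; Group 7 + 200 → 7037
Population now: 0–9=3243, 10–19=2852, 20–29=5038, 30–39=11964, 40–49=4566, 50–59=10259, 60–69=7037
Total after period 1: 3243 + 2852 + 5038 + 11964 + 4566 + 10259 + 7037 = 44959

44959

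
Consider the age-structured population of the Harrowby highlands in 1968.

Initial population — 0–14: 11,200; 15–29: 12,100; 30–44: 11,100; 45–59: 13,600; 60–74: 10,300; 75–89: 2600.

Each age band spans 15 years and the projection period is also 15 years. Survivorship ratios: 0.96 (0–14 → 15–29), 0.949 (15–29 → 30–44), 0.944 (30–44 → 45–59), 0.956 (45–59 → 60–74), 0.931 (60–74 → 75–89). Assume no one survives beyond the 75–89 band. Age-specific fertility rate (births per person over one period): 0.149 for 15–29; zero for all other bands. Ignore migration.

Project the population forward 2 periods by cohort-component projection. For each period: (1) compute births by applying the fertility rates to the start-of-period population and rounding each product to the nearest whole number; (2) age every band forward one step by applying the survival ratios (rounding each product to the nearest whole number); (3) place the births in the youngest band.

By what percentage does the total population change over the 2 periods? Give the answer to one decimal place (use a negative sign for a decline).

Period 1.
Births: 12100 × 0.149 = 1803
15–29: 11200 × 0.96 = 10752
30–44: 12100 × 0.949 = 11483
45–59: 11100 × 0.944 = 10478
60–74: 13600 × 0.956 = 13002
75–89: 10300 × 0.931 = 9589
End of period: [1803, 10752, 11483, 10478, 13002, 9589]
Period 2.
Births: 10752 × 0.149 = 1602
15–29: 1803 × 0.96 = 1731
30–44: 10752 × 0.949 = 10204
45–59: 11483 × 0.944 = 10840
60–74: 10478 × 0.956 = 10017
75–89: 13002 × 0.931 = 12105
End of period: [1602, 1731, 10204, 10840, 10017, 12105]
Total: 60900 → 46499; change = -14401; percentage change = -23.6%

-23.6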